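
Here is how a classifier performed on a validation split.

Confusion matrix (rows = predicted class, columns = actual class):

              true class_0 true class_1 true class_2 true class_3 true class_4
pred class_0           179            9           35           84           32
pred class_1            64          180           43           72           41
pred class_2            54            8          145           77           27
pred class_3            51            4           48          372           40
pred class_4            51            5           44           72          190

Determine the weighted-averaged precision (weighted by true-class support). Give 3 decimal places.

0.577

Per-class precision (TP/(TP+FP)):
  class_0: TP=179, FP=9+35+84+32=160 → 179/339 = 0.5280
  class_1: TP=180, FP=64+43+72+41=220 → 180/400 = 0.4500
  class_2: TP=145, FP=54+8+77+27=166 → 145/311 = 0.4662
  class_3: TP=372, FP=51+4+48+40=143 → 372/515 = 0.7223
  class_4: TP=190, FP=51+5+44+72=172 → 190/362 = 0.5249
Weighted-precision = Σ (supportᵢ/N)·precisionᵢ with N=1927: (399/1927)·0.5280 + (206/1927)·0.4500 + (315/1927)·0.4662 + (677/1927)·0.7223 + (330/1927)·0.5249 = 0.577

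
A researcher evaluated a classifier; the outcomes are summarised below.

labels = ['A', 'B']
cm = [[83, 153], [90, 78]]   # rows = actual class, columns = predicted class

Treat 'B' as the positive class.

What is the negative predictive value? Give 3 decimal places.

0.480

NPV = TN/(TN+FN) = 83/(83+90) = 0.480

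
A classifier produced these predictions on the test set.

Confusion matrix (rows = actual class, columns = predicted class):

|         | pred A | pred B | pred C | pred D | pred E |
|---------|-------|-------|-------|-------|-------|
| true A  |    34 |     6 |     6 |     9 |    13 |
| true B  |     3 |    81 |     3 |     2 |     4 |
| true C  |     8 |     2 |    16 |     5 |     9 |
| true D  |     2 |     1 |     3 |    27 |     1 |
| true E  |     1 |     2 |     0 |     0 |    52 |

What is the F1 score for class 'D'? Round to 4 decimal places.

Treat 'D' as positive and all other classes as negative.
F1 score = 2·TP/(2·TP+FP+FN).
D: TP=27, FP=9+2+5+0=16, FN=2+1+3+1=7 → 54/77 = 0.70130

0.7013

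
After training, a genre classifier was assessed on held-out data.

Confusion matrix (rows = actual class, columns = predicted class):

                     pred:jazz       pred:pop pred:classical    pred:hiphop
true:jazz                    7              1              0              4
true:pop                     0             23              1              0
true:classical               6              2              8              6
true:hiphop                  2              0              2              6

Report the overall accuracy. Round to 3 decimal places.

Accuracy = trace / total = (7+23+8+6=44) / 68 = 44/68 = 0.647

0.647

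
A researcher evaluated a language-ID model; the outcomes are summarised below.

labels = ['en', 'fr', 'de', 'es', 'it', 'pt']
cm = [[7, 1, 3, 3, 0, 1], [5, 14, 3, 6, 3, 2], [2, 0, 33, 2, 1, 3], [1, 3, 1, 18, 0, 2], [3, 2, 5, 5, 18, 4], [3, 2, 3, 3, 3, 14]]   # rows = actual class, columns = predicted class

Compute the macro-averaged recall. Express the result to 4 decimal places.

0.5670

Per-class recall (TP/(TP+FN)):
  en: TP=7, FN=1+3+3+0+1=8 → 7/15 = 0.46667
  fr: TP=14, FN=5+3+6+3+2=19 → 14/33 = 0.42424
  de: TP=33, FN=2+0+2+1+3=8 → 33/41 = 0.80488
  es: TP=18, FN=1+3+1+0+2=7 → 18/25 = 0.72000
  it: TP=18, FN=3+2+5+5+4=19 → 18/37 = 0.48649
  pt: TP=14, FN=3+2+3+3+3=14 → 14/28 = 0.50000
Macro-recall = mean = (0.46667 + 0.42424 + 0.80488 + 0.72000 + 0.48649 + 0.50000) / 6 = 0.5670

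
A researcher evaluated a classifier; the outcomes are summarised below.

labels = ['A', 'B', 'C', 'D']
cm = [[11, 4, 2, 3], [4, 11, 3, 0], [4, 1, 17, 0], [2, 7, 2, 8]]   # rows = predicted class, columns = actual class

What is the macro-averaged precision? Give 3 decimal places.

Per-class precision (TP/(TP+FP)):
  A: TP=11, FP=4+2+3=9 → 11/20 = 0.5500
  B: TP=11, FP=4+3+0=7 → 11/18 = 0.6111
  C: TP=17, FP=4+1+0=5 → 17/22 = 0.7727
  D: TP=8, FP=2+7+2=11 → 8/19 = 0.4211
Macro-precision = mean = (0.5500 + 0.6111 + 0.7727 + 0.4211) / 4 = 0.589

0.589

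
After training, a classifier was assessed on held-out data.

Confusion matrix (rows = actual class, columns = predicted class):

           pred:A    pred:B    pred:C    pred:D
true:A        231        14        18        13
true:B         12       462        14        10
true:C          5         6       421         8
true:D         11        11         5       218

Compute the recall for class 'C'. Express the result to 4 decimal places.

One-vs-rest for 'C': TP = diagonal; FP = other classes predicted 'C'; FN = 'C' predicted as other.
recall = TP/(TP+FN).
C: TP=421, FN=5+6+8=19 → 421/440 = 0.95682

0.9568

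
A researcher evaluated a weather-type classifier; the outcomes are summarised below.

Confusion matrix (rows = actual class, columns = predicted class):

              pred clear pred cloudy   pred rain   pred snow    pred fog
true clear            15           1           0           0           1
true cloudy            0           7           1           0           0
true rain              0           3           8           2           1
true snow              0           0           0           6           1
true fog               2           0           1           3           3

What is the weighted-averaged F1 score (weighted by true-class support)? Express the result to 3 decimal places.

0.700

Per-class F1 score (2·TP/(2·TP+FP+FN)):
  clear: TP=15, FP=0+0+0+2=2, FN=1+0+0+1=2 → 30/34 = 0.8824
  cloudy: TP=7, FP=1+3+0+0=4, FN=0+1+0+0=1 → 14/19 = 0.7368
  rain: TP=8, FP=0+1+0+1=2, FN=0+3+2+1=6 → 16/24 = 0.6667
  snow: TP=6, FP=0+0+2+3=5, FN=0+0+0+1=1 → 12/18 = 0.6667
  fog: TP=3, FP=1+0+1+1=3, FN=2+0+1+3=6 → 6/15 = 0.4000
Weighted-F1 score = Σ (supportᵢ/N)·F1 scoreᵢ with N=55: (17/55)·0.8824 + (8/55)·0.7368 + (14/55)·0.6667 + (7/55)·0.6667 + (9/55)·0.4000 = 0.700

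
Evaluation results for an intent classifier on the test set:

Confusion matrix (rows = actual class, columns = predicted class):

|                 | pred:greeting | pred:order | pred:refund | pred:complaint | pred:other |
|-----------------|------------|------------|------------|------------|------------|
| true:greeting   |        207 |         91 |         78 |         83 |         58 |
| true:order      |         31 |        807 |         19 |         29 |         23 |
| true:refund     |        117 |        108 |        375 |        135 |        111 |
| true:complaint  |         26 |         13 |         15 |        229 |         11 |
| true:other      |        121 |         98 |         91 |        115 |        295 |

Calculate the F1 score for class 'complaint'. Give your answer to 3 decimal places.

0.518

F1 score = 2·TP/(2·TP+FP+FN).
complaint: TP=229, FP=83+29+135+115=362, FN=26+13+15+11=65 → 458/885 = 0.5175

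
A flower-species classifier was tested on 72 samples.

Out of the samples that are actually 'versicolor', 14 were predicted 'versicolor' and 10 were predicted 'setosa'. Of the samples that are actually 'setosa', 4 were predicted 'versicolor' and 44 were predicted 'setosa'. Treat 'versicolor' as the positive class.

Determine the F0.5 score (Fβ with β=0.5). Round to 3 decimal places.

Fβ = (1+β²)·TP / ((1+β²)·TP + β²·FN + FP), with β²=1/4
= 1.25·14 / (1.25·14 + 0.25·10 + 4) = 0.729

0.729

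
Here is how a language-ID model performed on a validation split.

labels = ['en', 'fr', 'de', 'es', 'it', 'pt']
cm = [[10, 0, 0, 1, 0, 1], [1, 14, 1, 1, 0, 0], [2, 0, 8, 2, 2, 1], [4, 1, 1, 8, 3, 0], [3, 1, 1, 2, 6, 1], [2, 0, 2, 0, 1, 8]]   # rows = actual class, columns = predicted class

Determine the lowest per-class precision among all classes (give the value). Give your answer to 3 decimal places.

0.455

Per-class precision (TP/(TP+FP)):
  en: TP=10, FP=1+2+4+3+2=12 → 10/22 = 0.4545
  fr: TP=14, FP=0+0+1+1+0=2 → 14/16 = 0.8750
  de: TP=8, FP=0+1+1+1+2=5 → 8/13 = 0.6154
  es: TP=8, FP=1+1+2+2+0=6 → 8/14 = 0.5714
  it: TP=6, FP=0+0+2+3+1=6 → 6/12 = 0.5000
  pt: TP=8, FP=1+0+1+0+1=3 → 8/11 = 0.7273
Lowest is class 'en' with precision = 0.455.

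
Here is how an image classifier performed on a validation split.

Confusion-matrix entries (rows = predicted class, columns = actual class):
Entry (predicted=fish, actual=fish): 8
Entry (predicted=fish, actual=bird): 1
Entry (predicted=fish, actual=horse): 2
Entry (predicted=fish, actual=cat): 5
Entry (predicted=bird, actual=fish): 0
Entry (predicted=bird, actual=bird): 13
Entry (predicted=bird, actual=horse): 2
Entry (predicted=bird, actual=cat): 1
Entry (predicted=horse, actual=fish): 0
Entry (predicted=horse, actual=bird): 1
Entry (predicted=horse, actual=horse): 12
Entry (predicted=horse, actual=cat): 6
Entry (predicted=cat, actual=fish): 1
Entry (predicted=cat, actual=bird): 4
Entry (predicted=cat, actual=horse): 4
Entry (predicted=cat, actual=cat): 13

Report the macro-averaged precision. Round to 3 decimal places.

Per-class precision (TP/(TP+FP)):
  fish: TP=8, FP=1+2+5=8 → 8/16 = 0.5000
  bird: TP=13, FP=0+2+1=3 → 13/16 = 0.8125
  horse: TP=12, FP=0+1+6=7 → 12/19 = 0.6316
  cat: TP=13, FP=1+4+4=9 → 13/22 = 0.5909
Macro-precision = mean = (0.5000 + 0.8125 + 0.6316 + 0.5909) / 4 = 0.634

0.634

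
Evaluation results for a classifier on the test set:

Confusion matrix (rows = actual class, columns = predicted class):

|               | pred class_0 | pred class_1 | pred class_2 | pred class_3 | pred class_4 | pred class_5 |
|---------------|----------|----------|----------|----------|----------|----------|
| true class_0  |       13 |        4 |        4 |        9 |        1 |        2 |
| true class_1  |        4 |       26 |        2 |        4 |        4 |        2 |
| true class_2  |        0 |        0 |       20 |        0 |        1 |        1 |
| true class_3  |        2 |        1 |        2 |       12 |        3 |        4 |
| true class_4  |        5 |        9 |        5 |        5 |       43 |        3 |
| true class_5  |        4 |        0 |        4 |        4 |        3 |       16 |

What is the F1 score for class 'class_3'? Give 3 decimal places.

F1 score = 2·TP/(2·TP+FP+FN).
class_3: TP=12, FP=9+4+0+5+4=22, FN=2+1+2+3+4=12 → 24/58 = 0.4138

0.414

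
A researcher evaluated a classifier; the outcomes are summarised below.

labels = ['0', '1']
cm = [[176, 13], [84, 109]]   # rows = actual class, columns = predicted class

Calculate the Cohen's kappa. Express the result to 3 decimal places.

Observed agreement pₒ = trace/N = 285/382 = 0.7461
Expected agreement pₑ = Σ (rowᵢ·colᵢ)/N² = (189·260 + 193·122)/382² = 0.4981
κ = (pₒ − pₑ)/(1 − pₑ) = (0.7461 − 0.4981)/(1 − 0.4981) = 0.494

0.494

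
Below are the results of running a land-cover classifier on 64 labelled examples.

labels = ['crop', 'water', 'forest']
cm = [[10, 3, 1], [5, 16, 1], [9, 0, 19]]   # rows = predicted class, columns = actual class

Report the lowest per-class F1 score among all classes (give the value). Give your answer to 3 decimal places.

0.526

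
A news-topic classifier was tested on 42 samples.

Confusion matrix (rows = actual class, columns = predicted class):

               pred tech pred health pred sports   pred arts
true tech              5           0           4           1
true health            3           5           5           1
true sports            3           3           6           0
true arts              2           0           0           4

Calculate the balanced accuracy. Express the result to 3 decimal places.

0.506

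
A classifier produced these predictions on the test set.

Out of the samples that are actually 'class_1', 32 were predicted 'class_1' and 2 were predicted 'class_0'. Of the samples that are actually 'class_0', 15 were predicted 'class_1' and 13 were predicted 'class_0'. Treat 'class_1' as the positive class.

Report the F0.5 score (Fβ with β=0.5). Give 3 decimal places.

Fβ = (1+β²)·TP / ((1+β²)·TP + β²·FN + FP), with β²=1/4
= 1.25·32 / (1.25·32 + 0.25·2 + 15) = 0.721

0.721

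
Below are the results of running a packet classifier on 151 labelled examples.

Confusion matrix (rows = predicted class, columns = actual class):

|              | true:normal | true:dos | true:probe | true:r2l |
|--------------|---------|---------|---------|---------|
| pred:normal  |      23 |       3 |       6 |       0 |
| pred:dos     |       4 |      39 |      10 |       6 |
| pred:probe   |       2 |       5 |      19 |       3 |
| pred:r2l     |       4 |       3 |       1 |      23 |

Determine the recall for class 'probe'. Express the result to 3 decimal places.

Treat 'probe' as positive and all other classes as negative.
recall = TP/(TP+FN).
probe: TP=19, FN=6+10+1=17 → 19/36 = 0.5278

0.528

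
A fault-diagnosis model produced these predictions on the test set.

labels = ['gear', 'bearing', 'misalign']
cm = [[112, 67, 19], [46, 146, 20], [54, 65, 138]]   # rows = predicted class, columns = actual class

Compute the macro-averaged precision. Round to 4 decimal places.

Per-class precision (TP/(TP+FP)):
  gear: TP=112, FP=67+19=86 → 112/198 = 0.56566
  bearing: TP=146, FP=46+20=66 → 146/212 = 0.68868
  misalign: TP=138, FP=54+65=119 → 138/257 = 0.53696
Macro-precision = mean = (0.56566 + 0.68868 + 0.53696) / 3 = 0.5971

0.5971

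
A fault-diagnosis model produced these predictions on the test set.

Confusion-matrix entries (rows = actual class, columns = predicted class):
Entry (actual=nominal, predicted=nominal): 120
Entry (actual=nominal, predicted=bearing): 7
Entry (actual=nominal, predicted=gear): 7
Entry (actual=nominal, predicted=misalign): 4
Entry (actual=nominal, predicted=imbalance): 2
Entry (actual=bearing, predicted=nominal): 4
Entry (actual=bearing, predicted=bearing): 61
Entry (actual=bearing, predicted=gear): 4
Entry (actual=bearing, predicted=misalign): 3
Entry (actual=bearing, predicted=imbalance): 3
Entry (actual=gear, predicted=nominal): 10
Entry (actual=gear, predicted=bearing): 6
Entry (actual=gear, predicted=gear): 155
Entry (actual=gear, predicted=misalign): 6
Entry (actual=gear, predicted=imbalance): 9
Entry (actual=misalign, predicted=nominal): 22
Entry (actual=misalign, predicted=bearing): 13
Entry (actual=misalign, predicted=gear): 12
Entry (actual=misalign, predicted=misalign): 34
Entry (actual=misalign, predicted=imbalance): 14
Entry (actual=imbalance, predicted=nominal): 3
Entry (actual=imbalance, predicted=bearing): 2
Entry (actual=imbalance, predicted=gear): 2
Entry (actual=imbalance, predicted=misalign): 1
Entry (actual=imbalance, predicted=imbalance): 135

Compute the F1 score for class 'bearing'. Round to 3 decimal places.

0.744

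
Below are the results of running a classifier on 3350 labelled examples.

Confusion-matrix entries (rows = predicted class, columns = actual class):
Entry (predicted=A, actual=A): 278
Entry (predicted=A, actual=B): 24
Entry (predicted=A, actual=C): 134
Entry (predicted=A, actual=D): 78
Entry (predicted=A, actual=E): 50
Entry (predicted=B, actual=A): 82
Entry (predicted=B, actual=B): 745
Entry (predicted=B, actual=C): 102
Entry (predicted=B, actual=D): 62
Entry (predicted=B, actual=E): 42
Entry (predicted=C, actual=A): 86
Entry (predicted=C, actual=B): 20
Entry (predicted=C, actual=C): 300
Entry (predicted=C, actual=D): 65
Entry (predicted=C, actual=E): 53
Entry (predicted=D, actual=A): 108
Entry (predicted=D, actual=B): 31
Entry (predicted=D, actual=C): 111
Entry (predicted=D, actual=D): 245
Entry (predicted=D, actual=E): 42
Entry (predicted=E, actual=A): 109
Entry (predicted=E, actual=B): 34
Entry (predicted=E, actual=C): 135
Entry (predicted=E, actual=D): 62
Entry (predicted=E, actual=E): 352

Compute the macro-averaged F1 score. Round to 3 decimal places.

0.548

Per-class F1 score (2·TP/(2·TP+FP+FN)):
  A: TP=278, FP=24+134+78+50=286, FN=82+86+108+109=385 → 556/1227 = 0.4531
  B: TP=745, FP=82+102+62+42=288, FN=24+20+31+34=109 → 1490/1887 = 0.7896
  C: TP=300, FP=86+20+65+53=224, FN=134+102+111+135=482 → 600/1306 = 0.4594
  D: TP=245, FP=108+31+111+42=292, FN=78+62+65+62=267 → 490/1049 = 0.4671
  E: TP=352, FP=109+34+135+62=340, FN=50+42+53+42=187 → 704/1231 = 0.5719
Macro-F1 score = mean = (0.4531 + 0.7896 + 0.4594 + 0.4671 + 0.5719) / 5 = 0.548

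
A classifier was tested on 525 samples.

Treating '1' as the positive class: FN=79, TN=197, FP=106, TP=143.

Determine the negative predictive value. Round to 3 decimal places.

0.714

NPV = TN/(TN+FN) = 197/(197+79) = 0.714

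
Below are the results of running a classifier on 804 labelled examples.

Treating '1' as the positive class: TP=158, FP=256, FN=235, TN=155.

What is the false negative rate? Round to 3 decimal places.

0.598

FNR = FN/(FN+TP) = 235/(235+158) = 0.598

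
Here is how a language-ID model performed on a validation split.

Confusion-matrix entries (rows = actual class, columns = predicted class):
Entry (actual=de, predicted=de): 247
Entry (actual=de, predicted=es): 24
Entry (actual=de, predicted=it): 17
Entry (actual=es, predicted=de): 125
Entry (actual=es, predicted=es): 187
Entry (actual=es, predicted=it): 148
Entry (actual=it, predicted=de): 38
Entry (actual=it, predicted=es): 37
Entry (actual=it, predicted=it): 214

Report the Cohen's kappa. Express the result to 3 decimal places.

Observed agreement pₒ = trace/N = 648/1037 = 0.6249
Expected agreement pₑ = Σ (rowᵢ·colᵢ)/N² = (288·410 + 460·248 + 289·379)/1037² = 0.3177
κ = (pₒ − pₑ)/(1 − pₑ) = (0.6249 − 0.3177)/(1 − 0.3177) = 0.450

0.450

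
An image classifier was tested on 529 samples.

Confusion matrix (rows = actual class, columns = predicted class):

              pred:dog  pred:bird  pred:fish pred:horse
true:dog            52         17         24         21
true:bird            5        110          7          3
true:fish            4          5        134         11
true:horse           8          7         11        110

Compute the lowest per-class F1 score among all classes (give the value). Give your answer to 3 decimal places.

0.568

Per-class F1 score (2·TP/(2·TP+FP+FN)):
  dog: TP=52, FP=5+4+8=17, FN=17+24+21=62 → 104/183 = 0.5683
  bird: TP=110, FP=17+5+7=29, FN=5+7+3=15 → 220/264 = 0.8333
  fish: TP=134, FP=24+7+11=42, FN=4+5+11=20 → 268/330 = 0.8121
  horse: TP=110, FP=21+3+11=35, FN=8+7+11=26 → 220/281 = 0.7829
Lowest is class 'dog' with F1 score = 0.568.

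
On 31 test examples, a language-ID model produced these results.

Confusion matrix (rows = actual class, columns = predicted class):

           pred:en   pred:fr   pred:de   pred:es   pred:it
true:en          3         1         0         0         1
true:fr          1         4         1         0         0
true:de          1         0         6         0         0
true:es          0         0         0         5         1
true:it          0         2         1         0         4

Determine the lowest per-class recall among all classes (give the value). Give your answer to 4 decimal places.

0.5714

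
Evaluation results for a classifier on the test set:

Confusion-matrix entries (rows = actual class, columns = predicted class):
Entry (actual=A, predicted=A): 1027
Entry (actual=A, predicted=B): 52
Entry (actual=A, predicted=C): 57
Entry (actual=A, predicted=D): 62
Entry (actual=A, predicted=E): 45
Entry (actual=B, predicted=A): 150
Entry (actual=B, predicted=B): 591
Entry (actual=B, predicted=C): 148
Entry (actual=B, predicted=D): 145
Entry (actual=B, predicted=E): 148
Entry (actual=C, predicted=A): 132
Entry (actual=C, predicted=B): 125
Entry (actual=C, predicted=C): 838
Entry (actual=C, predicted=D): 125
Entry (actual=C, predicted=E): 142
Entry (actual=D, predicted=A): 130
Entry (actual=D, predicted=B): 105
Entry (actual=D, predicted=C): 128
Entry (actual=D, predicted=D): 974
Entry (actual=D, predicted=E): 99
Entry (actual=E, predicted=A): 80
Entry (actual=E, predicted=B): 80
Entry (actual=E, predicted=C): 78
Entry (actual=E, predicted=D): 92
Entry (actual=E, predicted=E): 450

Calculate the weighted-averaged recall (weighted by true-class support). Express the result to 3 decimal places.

0.646

Per-class recall (TP/(TP+FN)):
  A: TP=1027, FN=52+57+62+45=216 → 1027/1243 = 0.8262
  B: TP=591, FN=150+148+145+148=591 → 591/1182 = 0.5000
  C: TP=838, FN=132+125+125+142=524 → 838/1362 = 0.6153
  D: TP=974, FN=130+105+128+99=462 → 974/1436 = 0.6783
  E: TP=450, FN=80+80+78+92=330 → 450/780 = 0.5769
Weighted-recall = Σ (supportᵢ/N)·recallᵢ with N=6003: (1243/6003)·0.8262 + (1182/6003)·0.5000 + (1362/6003)·0.6153 + (1436/6003)·0.6783 + (780/6003)·0.5769 = 0.646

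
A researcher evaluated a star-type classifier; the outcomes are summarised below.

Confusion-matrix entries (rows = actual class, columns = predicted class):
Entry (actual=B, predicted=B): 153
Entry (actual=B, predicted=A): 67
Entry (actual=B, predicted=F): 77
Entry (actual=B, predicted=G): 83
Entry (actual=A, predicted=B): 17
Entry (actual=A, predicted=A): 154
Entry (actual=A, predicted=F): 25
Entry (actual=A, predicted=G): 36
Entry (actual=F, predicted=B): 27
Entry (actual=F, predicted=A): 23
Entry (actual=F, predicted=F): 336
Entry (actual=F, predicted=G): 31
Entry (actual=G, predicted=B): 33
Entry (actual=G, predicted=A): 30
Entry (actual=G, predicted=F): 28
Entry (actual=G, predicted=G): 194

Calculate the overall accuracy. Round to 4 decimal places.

Accuracy = trace / total = (153+154+336+194=837) / 1314 = 837/1314 = 0.6370

0.6370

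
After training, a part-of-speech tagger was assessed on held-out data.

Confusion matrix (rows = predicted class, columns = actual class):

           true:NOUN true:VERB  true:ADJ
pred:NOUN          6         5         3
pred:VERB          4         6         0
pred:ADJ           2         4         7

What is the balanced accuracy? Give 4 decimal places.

0.5333

Balanced accuracy = mean of per-class recall.
  NOUN: recall = 6/12 = 0.50000
  VERB: recall = 6/15 = 0.40000
  ADJ: recall = 7/10 = 0.70000
Mean = (0.50000 + 0.40000 + 0.70000) / 3 = 0.5333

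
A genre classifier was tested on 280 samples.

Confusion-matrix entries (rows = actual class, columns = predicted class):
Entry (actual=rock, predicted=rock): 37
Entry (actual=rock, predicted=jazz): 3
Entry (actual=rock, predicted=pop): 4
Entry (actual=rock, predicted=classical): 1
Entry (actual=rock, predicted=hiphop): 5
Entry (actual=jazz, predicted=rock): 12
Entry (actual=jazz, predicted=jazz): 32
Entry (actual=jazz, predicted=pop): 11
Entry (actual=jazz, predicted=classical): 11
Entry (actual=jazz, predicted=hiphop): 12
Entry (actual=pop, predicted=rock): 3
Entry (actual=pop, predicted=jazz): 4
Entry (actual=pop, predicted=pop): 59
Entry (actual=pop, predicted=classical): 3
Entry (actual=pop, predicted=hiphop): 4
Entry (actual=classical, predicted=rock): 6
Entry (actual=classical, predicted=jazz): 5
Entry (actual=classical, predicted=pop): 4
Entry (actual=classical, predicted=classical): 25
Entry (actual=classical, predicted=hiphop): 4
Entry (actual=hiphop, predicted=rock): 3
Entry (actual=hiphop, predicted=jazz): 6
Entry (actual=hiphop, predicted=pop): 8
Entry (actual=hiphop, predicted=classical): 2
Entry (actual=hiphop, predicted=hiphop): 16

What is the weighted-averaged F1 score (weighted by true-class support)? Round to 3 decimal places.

Per-class F1 score (2·TP/(2·TP+FP+FN)):
  rock: TP=37, FP=12+3+6+3=24, FN=3+4+1+5=13 → 74/111 = 0.6667
  jazz: TP=32, FP=3+4+5+6=18, FN=12+11+11+12=46 → 64/128 = 0.5000
  pop: TP=59, FP=4+11+4+8=27, FN=3+4+3+4=14 → 118/159 = 0.7421
  classical: TP=25, FP=1+11+3+2=17, FN=6+5+4+4=19 → 50/86 = 0.5814
  hiphop: TP=16, FP=5+12+4+4=25, FN=3+6+8+2=19 → 32/76 = 0.4211
Weighted-F1 score = Σ (supportᵢ/N)·F1 scoreᵢ with N=280: (50/280)·0.6667 + (78/280)·0.5000 + (73/280)·0.7421 + (44/280)·0.5814 + (35/280)·0.4211 = 0.596

0.596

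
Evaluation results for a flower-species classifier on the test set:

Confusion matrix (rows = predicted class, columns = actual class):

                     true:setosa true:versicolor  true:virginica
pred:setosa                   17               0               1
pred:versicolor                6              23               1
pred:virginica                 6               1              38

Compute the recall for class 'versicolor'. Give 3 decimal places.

Take TP from the diagonal, FP from the rest of the 'versicolor' prediction marginal, FN from the rest of the 'versicolor' actual marginal.
recall = TP/(TP+FN).
versicolor: TP=23, FN=0+1=1 → 23/24 = 0.9583

0.958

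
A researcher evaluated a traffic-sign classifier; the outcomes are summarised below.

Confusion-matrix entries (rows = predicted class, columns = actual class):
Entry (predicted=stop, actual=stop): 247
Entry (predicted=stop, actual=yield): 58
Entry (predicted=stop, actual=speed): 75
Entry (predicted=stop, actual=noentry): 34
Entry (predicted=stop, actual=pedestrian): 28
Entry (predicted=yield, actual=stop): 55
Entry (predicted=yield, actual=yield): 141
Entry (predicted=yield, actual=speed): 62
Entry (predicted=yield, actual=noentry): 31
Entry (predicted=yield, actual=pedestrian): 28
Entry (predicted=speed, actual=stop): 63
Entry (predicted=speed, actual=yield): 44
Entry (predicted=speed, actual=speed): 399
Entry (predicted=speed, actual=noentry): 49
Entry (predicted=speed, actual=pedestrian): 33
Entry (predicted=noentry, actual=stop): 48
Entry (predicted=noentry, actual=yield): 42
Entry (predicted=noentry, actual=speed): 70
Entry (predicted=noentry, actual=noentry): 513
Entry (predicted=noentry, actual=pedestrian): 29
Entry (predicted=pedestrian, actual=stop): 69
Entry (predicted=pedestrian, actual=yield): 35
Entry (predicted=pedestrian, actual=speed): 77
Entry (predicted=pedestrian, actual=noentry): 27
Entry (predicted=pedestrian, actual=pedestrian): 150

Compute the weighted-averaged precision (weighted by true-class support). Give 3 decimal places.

0.609

Per-class precision (TP/(TP+FP)):
  stop: TP=247, FP=58+75+34+28=195 → 247/442 = 0.5588
  yield: TP=141, FP=55+62+31+28=176 → 141/317 = 0.4448
  speed: TP=399, FP=63+44+49+33=189 → 399/588 = 0.6786
  noentry: TP=513, FP=48+42+70+29=189 → 513/702 = 0.7308
  pedestrian: TP=150, FP=69+35+77+27=208 → 150/358 = 0.4190
Weighted-precision = Σ (supportᵢ/N)·precisionᵢ with N=2407: (482/2407)·0.5588 + (320/2407)·0.4448 + (683/2407)·0.6786 + (654/2407)·0.7308 + (268/2407)·0.4190 = 0.609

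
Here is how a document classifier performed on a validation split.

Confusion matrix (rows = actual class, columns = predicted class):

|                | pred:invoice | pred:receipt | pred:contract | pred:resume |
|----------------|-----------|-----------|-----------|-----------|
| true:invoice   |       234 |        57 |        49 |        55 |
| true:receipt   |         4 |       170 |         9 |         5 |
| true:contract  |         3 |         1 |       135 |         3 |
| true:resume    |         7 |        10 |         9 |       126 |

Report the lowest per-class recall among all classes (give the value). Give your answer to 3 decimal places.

Per-class recall (TP/(TP+FN)):
  invoice: TP=234, FN=57+49+55=161 → 234/395 = 0.5924
  receipt: TP=170, FN=4+9+5=18 → 170/188 = 0.9043
  contract: TP=135, FN=3+1+3=7 → 135/142 = 0.9507
  resume: TP=126, FN=7+10+9=26 → 126/152 = 0.8289
Lowest is class 'invoice' with recall = 0.592.

0.592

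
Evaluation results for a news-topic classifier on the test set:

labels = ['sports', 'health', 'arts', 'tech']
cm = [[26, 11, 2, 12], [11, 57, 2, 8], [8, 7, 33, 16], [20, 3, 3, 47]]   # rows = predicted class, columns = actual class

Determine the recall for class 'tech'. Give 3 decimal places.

Take TP from the diagonal, FP from the rest of the 'tech' prediction marginal, FN from the rest of the 'tech' actual marginal.
recall = TP/(TP+FN).
tech: TP=47, FN=12+8+16=36 → 47/83 = 0.5663

0.566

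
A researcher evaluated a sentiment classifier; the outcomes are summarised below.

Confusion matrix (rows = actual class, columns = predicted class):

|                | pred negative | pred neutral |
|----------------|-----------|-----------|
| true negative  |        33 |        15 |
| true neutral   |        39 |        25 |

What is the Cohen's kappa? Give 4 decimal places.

0.0735

Observed agreement pₒ = trace/N = 58/112 = 0.51786
Expected agreement pₑ = Σ (rowᵢ·colᵢ)/N² = (48·72 + 64·40)/112² = 0.47959
κ = (pₒ − pₑ)/(1 − pₑ) = (0.51786 − 0.47959)/(1 − 0.47959) = 0.0735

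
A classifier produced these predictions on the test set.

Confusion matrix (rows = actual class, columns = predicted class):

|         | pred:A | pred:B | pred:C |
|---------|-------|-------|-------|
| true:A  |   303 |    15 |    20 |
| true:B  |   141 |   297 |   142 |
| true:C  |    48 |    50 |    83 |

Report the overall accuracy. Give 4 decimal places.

Accuracy = trace / total = (303+297+83=683) / 1099 = 683/1099 = 0.6215

0.6215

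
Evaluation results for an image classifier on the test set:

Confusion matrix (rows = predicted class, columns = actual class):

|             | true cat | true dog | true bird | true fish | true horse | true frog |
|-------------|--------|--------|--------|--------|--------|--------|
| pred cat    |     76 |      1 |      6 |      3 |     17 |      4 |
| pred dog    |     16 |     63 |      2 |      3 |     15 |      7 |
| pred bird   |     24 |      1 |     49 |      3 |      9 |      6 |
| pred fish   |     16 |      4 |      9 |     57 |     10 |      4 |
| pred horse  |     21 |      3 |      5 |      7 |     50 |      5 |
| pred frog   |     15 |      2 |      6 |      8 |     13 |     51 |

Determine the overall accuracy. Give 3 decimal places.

0.585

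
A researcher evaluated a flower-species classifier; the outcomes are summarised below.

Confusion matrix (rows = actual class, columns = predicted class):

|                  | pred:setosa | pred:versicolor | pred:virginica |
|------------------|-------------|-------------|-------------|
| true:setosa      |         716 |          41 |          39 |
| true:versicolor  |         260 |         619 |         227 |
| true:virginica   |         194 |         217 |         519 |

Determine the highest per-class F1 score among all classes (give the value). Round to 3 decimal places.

0.728

Per-class F1 score (2·TP/(2·TP+FP+FN)):
  setosa: TP=716, FP=260+194=454, FN=41+39=80 → 1432/1966 = 0.7284
  versicolor: TP=619, FP=41+217=258, FN=260+227=487 → 1238/1983 = 0.6243
  virginica: TP=519, FP=39+227=266, FN=194+217=411 → 1038/1715 = 0.6052
Highest is class 'setosa' with F1 score = 0.728.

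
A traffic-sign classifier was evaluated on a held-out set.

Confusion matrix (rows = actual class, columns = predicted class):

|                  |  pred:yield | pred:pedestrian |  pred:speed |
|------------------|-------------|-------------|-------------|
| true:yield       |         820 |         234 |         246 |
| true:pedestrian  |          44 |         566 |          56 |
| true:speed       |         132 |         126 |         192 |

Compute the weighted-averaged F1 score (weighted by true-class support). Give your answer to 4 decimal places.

Per-class F1 score (2·TP/(2·TP+FP+FN)):
  yield: TP=820, FP=44+132=176, FN=234+246=480 → 1640/2296 = 0.71429
  pedestrian: TP=566, FP=234+126=360, FN=44+56=100 → 1132/1592 = 0.71106
  speed: TP=192, FP=246+56=302, FN=132+126=258 → 384/944 = 0.40678
Weighted-F1 score = Σ (supportᵢ/N)·F1 scoreᵢ with N=2416: (1300/2416)·0.71429 + (666/2416)·0.71106 + (450/2416)·0.40678 = 0.6561

0.6561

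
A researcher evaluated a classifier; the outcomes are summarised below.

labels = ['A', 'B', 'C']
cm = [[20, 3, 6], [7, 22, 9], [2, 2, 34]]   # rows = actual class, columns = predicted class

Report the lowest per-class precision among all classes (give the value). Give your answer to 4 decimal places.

Per-class precision (TP/(TP+FP)):
  A: TP=20, FP=7+2=9 → 20/29 = 0.68966
  B: TP=22, FP=3+2=5 → 22/27 = 0.81481
  C: TP=34, FP=6+9=15 → 34/49 = 0.69388
Lowest is class 'A' with precision = 0.6897.

0.6897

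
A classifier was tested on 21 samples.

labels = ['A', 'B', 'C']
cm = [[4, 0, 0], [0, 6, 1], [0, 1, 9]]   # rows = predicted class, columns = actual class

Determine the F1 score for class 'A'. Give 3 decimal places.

Treat 'A' as positive and all other classes as negative.
F1 score = 2·TP/(2·TP+FP+FN).
A: TP=4, FP=0+0=0, FN=0+0=0 → 8/8 = 1.0000

1.000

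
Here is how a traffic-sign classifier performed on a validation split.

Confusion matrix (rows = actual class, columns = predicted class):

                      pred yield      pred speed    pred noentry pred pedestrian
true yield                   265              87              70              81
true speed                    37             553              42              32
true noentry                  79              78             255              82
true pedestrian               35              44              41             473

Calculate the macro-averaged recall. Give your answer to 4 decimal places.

0.6684

Per-class recall (TP/(TP+FN)):
  yield: TP=265, FN=87+70+81=238 → 265/503 = 0.52684
  speed: TP=553, FN=37+42+32=111 → 553/664 = 0.83283
  noentry: TP=255, FN=79+78+82=239 → 255/494 = 0.51619
  pedestrian: TP=473, FN=35+44+41=120 → 473/593 = 0.79764
Macro-recall = mean = (0.52684 + 0.83283 + 0.51619 + 0.79764) / 4 = 0.6684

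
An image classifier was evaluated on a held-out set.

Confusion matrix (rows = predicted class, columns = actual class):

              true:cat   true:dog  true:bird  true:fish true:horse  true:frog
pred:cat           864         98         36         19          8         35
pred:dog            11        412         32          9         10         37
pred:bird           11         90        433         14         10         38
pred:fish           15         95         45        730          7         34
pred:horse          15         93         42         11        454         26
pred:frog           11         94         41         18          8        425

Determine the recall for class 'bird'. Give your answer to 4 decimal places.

Take TP from the diagonal, FP from the rest of the 'bird' prediction marginal, FN from the rest of the 'bird' actual marginal.
recall = TP/(TP+FN).
bird: TP=433, FN=36+32+45+42+41=196 → 433/629 = 0.68839

0.6884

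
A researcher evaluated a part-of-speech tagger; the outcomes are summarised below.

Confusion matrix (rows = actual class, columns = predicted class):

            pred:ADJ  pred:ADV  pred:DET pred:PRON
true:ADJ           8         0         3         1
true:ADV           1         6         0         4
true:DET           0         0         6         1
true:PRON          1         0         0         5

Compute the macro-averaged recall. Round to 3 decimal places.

0.726

Per-class recall (TP/(TP+FN)):
  ADJ: TP=8, FN=0+3+1=4 → 8/12 = 0.6667
  ADV: TP=6, FN=1+0+4=5 → 6/11 = 0.5455
  DET: TP=6, FN=0+0+1=1 → 6/7 = 0.8571
  PRON: TP=5, FN=1+0+0=1 → 5/6 = 0.8333
Macro-recall = mean = (0.6667 + 0.5455 + 0.8571 + 0.8333) / 4 = 0.726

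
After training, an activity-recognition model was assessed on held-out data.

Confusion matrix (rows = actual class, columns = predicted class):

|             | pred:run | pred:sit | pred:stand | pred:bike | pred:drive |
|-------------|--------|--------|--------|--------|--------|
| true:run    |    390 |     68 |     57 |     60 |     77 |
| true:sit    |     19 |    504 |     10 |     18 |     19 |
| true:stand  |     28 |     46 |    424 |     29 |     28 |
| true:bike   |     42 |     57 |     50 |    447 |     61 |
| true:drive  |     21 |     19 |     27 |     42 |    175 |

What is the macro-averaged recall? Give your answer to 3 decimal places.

0.709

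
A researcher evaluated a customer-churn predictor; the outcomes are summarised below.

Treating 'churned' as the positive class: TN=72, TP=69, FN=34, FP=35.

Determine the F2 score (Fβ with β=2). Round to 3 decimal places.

Fβ = (1+β²)·TP / ((1+β²)·TP + β²·FN + FP), with β²=4
= 5·69 / (5·69 + 4·34 + 35) = 0.669

0.669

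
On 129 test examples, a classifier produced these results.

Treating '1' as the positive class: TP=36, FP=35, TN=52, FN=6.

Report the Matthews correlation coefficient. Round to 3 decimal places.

0.428

MCC = (TP·TN − FP·FN) / √((TP+FP)(TP+FN)(TN+FP)(TN+FN))
Numerator = 36·52 − 35·6 = 1662
Denominator = √(71·42·87·58) = √15047172 = 3879.0684
MCC = 1662 / 3879.0684 = 0.428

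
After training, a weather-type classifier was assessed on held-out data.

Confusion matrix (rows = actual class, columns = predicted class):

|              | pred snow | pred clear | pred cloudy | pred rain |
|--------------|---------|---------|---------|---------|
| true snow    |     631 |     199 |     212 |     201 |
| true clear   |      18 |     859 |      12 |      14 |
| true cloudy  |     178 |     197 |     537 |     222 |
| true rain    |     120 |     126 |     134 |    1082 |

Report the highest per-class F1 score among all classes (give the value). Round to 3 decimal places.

0.752

Per-class F1 score (2·TP/(2·TP+FP+FN)):
  snow: TP=631, FP=18+178+120=316, FN=199+212+201=612 → 1262/2190 = 0.5763
  clear: TP=859, FP=199+197+126=522, FN=18+12+14=44 → 1718/2284 = 0.7522
  cloudy: TP=537, FP=212+12+134=358, FN=178+197+222=597 → 1074/2029 = 0.5293
  rain: TP=1082, FP=201+14+222=437, FN=120+126+134=380 → 2164/2981 = 0.7259
Highest is class 'clear' with F1 score = 0.752.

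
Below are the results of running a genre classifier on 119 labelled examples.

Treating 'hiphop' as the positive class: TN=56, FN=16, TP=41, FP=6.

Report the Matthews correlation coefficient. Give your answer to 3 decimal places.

MCC = (TP·TN − FP·FN) / √((TP+FP)(TP+FN)(TN+FP)(TN+FN))
Numerator = 41·56 − 6·16 = 2200
Denominator = √(47·57·62·72) = √11959056 = 3458.1868
MCC = 2200 / 3458.1868 = 0.636

0.636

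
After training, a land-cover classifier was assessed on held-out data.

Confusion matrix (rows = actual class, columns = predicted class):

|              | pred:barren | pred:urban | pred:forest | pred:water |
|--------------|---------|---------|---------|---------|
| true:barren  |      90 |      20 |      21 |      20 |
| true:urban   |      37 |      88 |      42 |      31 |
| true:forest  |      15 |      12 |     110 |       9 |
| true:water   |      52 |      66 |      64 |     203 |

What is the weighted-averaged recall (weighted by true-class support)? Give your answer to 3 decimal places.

Per-class recall (TP/(TP+FN)):
  barren: TP=90, FN=20+21+20=61 → 90/151 = 0.5960
  urban: TP=88, FN=37+42+31=110 → 88/198 = 0.4444
  forest: TP=110, FN=15+12+9=36 → 110/146 = 0.7534
  water: TP=203, FN=52+66+64=182 → 203/385 = 0.5273
Weighted-recall = Σ (supportᵢ/N)·recallᵢ with N=880: (151/880)·0.5960 + (198/880)·0.4444 + (146/880)·0.7534 + (385/880)·0.5273 = 0.558

0.558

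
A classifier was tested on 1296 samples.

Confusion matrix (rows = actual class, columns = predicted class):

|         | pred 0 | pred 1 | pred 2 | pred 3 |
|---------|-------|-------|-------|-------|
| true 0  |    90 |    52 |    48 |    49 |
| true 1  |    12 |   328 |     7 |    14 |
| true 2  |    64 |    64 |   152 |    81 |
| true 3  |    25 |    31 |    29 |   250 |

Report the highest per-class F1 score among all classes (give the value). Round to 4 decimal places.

Per-class F1 score (2·TP/(2·TP+FP+FN)):
  0: TP=90, FP=12+64+25=101, FN=52+48+49=149 → 180/430 = 0.41860
  1: TP=328, FP=52+64+31=147, FN=12+7+14=33 → 656/836 = 0.78469
  2: TP=152, FP=48+7+29=84, FN=64+64+81=209 → 304/597 = 0.50921
  3: TP=250, FP=49+14+81=144, FN=25+31+29=85 → 500/729 = 0.68587
Highest is class '1' with F1 score = 0.7847.

0.7847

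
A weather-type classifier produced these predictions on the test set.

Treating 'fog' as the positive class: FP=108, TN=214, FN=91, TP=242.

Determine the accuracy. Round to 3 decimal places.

0.696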